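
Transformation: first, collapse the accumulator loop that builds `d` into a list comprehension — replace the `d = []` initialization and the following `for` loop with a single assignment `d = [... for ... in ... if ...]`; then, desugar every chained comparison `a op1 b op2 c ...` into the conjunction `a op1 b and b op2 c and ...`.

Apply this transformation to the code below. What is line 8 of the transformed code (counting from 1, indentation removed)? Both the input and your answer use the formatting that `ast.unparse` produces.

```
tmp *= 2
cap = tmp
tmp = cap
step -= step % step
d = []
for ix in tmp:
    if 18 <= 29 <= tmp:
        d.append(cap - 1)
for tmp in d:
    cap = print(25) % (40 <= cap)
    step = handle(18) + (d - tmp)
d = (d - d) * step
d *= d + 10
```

step = handle(18) + (d - tmp)

Transformed code:
tmp *= 2
cap = tmp
tmp = cap
step -= step % step
d = [cap - 1 for ix in tmp if 18 <= 29 and 29 <= tmp]
for tmp in d:
    cap = print(25) % (40 <= cap)
    step = handle(18) + (d - tmp)
d = (d - d) * step
d *= d + 10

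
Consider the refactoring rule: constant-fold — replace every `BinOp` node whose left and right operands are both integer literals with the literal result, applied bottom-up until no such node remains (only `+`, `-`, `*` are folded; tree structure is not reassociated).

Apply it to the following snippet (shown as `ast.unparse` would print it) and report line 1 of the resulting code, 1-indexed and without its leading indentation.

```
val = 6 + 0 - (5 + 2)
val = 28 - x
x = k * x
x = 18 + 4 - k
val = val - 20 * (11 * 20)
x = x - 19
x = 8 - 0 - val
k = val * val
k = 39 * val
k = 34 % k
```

Transformed code:
val = -1
val = 28 - x
x = k * x
x = 22 - k
val = val - 4400
x = x - 19
x = 8 - val
k = val * val
k = 39 * val
k = 34 % k

val = -1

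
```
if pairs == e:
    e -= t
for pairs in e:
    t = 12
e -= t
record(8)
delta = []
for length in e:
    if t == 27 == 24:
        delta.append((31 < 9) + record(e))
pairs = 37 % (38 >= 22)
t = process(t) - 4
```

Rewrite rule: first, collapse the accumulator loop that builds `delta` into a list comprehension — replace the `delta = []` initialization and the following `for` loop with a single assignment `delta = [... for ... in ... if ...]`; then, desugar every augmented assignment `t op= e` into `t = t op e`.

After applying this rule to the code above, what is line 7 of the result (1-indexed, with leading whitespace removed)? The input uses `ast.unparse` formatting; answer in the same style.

delta = [(31 < 9) + record(e) for length in e if t == 27 == 24]

Transformed code:
if pairs == e:
    e = e - t
for pairs in e:
    t = 12
e = e - t
record(8)
delta = [(31 < 9) + record(e) for length in e if t == 27 == 24]
pairs = 37 % (38 >= 22)
t = process(t) - 4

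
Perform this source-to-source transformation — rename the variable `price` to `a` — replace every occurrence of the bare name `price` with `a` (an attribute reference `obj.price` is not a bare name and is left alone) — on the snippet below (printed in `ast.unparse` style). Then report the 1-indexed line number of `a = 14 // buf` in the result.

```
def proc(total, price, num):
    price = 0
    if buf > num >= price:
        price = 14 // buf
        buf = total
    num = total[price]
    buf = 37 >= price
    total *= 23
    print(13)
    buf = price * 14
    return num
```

Transformed code:
def proc(total, a, num):
    a = 0
    if buf > num >= a:
        a = 14 // buf
        buf = total
    num = total[a]
    buf = 37 >= a
    total *= 23
    print(13)
    buf = a * 14
    return num

4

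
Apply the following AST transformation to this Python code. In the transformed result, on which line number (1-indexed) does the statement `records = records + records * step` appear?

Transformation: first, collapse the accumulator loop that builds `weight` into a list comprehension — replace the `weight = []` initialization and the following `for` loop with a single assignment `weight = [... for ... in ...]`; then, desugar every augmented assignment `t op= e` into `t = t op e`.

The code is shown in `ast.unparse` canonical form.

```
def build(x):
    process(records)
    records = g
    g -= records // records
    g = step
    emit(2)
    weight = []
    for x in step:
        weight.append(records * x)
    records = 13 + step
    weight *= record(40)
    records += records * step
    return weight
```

10

Transformed code:
def build(x):
    process(records)
    records = g
    g = g - records // records
    g = step
    emit(2)
    weight = [records * x for x in step]
    records = 13 + step
    weight = weight * record(40)
    records = records + records * step
    return weight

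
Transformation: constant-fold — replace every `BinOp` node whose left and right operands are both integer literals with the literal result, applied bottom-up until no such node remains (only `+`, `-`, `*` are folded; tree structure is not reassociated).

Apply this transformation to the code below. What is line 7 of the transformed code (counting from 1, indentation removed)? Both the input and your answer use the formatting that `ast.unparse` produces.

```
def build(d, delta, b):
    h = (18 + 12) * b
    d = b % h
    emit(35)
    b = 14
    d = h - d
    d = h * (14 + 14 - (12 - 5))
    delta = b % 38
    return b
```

d = h * 21

Transformed code:
def build(d, delta, b):
    h = 30 * b
    d = b % h
    emit(35)
    b = 14
    d = h - d
    d = h * 21
    delta = b % 38
    return b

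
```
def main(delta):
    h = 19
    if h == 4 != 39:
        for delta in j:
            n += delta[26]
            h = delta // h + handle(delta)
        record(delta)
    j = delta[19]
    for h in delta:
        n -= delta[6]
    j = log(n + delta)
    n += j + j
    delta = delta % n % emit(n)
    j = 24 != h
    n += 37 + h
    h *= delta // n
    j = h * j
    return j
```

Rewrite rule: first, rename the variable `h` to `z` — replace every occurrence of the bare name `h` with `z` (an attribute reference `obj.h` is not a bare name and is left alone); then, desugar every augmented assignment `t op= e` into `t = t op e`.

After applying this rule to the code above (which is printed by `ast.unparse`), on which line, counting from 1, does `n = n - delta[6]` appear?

10

Transformed code:
def main(delta):
    z = 19
    if z == 4 != 39:
        for delta in j:
            n = n + delta[26]
            z = delta // z + handle(delta)
        record(delta)
    j = delta[19]
    for z in delta:
        n = n - delta[6]
    j = log(n + delta)
    n = n + (j + j)
    delta = delta % n % emit(n)
    j = 24 != z
    n = n + (37 + z)
    z = z * (delta // n)
    j = z * j
    return j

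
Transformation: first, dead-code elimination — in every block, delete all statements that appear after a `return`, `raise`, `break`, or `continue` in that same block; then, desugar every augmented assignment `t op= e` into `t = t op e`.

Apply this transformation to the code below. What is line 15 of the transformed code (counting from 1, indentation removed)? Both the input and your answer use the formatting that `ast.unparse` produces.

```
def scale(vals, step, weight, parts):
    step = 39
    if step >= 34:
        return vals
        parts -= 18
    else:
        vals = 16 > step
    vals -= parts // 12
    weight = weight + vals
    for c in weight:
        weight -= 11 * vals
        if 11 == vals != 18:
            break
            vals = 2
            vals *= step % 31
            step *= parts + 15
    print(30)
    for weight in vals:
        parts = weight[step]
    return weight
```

parts = weight[step]

Transformed code:
def scale(vals, step, weight, parts):
    step = 39
    if step >= 34:
        return vals
    else:
        vals = 16 > step
    vals = vals - parts // 12
    weight = weight + vals
    for c in weight:
        weight = weight - 11 * vals
        if 11 == vals != 18:
            break
    print(30)
    for weight in vals:
        parts = weight[step]
    return weight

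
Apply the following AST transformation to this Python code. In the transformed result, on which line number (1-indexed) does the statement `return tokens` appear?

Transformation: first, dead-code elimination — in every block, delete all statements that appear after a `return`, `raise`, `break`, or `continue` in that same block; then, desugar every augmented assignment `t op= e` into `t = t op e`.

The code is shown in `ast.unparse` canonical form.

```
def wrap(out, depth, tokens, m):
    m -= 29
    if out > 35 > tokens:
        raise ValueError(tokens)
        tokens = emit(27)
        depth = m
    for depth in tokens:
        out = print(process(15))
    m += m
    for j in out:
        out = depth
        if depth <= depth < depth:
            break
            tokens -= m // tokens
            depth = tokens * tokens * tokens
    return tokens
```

12

Transformed code:
def wrap(out, depth, tokens, m):
    m = m - 29
    if out > 35 > tokens:
        raise ValueError(tokens)
    for depth in tokens:
        out = print(process(15))
    m = m + m
    for j in out:
        out = depth
        if depth <= depth < depth:
            break
    return tokens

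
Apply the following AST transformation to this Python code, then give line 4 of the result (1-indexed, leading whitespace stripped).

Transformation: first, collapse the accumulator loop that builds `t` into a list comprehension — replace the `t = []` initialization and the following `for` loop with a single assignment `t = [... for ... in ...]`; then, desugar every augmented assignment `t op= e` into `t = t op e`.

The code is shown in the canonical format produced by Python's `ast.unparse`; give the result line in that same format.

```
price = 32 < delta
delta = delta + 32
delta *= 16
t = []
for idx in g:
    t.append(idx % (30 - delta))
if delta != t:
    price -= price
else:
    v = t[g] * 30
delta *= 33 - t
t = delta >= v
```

t = [idx % (30 - delta) for idx in g]

Transformed code:
price = 32 < delta
delta = delta + 32
delta = delta * 16
t = [idx % (30 - delta) for idx in g]
if delta != t:
    price = price - price
else:
    v = t[g] * 30
delta = delta * (33 - t)
t = delta >= v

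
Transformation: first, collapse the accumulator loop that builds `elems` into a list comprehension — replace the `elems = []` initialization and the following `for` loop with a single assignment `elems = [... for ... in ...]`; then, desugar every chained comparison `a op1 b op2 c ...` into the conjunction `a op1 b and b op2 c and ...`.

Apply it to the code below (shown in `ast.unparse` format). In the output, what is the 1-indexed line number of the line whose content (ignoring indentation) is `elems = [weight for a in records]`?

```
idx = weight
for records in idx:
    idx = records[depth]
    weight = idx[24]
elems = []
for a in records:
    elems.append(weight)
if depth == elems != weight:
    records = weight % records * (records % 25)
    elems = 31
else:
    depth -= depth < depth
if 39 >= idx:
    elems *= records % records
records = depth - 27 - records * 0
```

Transformed code:
idx = weight
for records in idx:
    idx = records[depth]
    weight = idx[24]
elems = [weight for a in records]
if depth == elems and elems != weight:
    records = weight % records * (records % 25)
    elems = 31
else:
    depth -= depth < depth
if 39 >= idx:
    elems *= records % records
records = depth - 27 - records * 0

5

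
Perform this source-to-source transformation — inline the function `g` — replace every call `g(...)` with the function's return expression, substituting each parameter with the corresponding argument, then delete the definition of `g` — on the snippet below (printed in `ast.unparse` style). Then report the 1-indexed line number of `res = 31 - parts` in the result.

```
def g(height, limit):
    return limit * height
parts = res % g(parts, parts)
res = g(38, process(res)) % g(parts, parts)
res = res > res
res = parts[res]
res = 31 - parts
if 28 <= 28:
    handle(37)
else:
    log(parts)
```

5

Transformed code:
parts = res % (parts * parts)
res = process(res) * 38 % (parts * parts)
res = res > res
res = parts[res]
res = 31 - parts
if 28 <= 28:
    handle(37)
else:
    log(parts)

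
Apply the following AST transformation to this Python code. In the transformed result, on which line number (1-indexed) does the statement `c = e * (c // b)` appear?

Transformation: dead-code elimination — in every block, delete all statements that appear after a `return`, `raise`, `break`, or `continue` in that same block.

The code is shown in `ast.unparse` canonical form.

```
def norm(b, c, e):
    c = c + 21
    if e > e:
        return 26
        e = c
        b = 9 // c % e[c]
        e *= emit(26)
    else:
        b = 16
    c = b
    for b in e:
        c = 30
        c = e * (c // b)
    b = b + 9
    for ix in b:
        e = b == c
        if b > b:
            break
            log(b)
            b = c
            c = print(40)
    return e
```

10

Transformed code:
def norm(b, c, e):
    c = c + 21
    if e > e:
        return 26
    else:
        b = 16
    c = b
    for b in e:
        c = 30
        c = e * (c // b)
    b = b + 9
    for ix in b:
        e = b == c
        if b > b:
            break
    return e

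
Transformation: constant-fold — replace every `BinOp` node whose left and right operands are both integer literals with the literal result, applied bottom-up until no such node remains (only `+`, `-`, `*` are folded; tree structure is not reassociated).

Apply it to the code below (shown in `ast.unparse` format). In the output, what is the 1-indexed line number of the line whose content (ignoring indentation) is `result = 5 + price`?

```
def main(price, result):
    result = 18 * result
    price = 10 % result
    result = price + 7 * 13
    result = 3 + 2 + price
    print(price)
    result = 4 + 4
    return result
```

Transformed code:
def main(price, result):
    result = 18 * result
    price = 10 % result
    result = price + 91
    result = 5 + price
    print(price)
    result = 8
    return result

5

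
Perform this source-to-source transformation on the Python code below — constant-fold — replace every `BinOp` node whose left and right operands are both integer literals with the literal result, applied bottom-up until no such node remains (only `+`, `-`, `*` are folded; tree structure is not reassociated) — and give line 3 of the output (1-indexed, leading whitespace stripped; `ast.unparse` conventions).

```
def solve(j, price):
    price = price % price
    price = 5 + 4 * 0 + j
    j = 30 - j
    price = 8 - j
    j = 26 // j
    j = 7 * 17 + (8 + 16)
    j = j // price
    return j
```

price = 5 + j

Transformed code:
def solve(j, price):
    price = price % price
    price = 5 + j
    j = 30 - j
    price = 8 - j
    j = 26 // j
    j = 143
    j = j // price
    return j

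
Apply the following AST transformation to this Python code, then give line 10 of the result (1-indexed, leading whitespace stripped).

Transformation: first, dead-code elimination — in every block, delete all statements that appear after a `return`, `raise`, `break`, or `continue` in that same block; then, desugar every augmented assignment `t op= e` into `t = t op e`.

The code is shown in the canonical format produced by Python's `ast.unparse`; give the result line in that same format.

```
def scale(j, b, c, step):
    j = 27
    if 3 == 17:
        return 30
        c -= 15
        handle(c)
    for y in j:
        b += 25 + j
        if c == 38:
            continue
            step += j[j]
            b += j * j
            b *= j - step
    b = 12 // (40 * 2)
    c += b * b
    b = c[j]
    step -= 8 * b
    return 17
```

Transformed code:
def scale(j, b, c, step):
    j = 27
    if 3 == 17:
        return 30
    for y in j:
        b = b + (25 + j)
        if c == 38:
            continue
    b = 12 // (40 * 2)
    c = c + b * b
    b = c[j]
    step = step - 8 * b
    return 17

c = c + b * b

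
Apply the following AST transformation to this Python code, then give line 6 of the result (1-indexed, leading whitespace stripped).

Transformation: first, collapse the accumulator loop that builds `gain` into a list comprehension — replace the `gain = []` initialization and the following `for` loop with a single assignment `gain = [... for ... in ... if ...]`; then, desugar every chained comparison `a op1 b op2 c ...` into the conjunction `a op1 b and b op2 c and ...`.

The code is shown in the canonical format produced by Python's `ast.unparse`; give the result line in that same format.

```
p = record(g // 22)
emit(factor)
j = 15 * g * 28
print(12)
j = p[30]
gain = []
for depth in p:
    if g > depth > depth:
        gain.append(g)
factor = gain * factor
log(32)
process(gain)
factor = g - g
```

Transformed code:
p = record(g // 22)
emit(factor)
j = 15 * g * 28
print(12)
j = p[30]
gain = [g for depth in p if g > depth and depth > depth]
factor = gain * factor
log(32)
process(gain)
factor = g - g

gain = [g for depth in p if g > depth and depth > depth]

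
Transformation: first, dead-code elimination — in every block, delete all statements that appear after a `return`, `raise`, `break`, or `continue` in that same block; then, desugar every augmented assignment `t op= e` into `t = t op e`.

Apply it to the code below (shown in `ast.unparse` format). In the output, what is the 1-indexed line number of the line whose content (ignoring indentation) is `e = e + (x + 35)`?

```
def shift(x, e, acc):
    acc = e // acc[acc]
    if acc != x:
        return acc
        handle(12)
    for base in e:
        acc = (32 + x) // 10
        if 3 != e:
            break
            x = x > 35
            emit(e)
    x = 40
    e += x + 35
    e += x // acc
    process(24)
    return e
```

Transformed code:
def shift(x, e, acc):
    acc = e // acc[acc]
    if acc != x:
        return acc
    for base in e:
        acc = (32 + x) // 10
        if 3 != e:
            break
    x = 40
    e = e + (x + 35)
    e = e + x // acc
    process(24)
    return e

10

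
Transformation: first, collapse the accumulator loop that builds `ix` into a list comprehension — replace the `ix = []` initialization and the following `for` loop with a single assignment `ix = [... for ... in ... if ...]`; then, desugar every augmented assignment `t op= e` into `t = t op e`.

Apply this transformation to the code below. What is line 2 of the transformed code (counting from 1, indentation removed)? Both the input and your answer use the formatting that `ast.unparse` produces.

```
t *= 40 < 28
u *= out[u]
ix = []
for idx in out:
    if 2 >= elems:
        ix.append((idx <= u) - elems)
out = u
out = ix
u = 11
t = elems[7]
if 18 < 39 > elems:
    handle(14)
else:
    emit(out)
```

Transformed code:
t = t * (40 < 28)
u = u * out[u]
ix = [(idx <= u) - elems for idx in out if 2 >= elems]
out = u
out = ix
u = 11
t = elems[7]
if 18 < 39 > elems:
    handle(14)
else:
    emit(out)

u = u * out[u]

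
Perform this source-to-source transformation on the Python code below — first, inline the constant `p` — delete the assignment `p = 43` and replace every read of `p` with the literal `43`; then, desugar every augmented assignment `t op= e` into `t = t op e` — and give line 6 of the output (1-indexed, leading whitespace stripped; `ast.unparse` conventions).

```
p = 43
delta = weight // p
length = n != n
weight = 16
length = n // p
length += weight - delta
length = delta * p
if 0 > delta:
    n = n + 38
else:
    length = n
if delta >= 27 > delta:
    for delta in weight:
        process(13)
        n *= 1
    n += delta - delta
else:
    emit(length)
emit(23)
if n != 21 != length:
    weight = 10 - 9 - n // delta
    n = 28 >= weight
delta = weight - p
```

Transformed code:
delta = weight // 43
length = n != n
weight = 16
length = n // 43
length = length + (weight - delta)
length = delta * 43
if 0 > delta:
    n = n + 38
else:
    length = n
if delta >= 27 > delta:
    for delta in weight:
        process(13)
        n = n * 1
    n = n + (delta - delta)
else:
    emit(length)
emit(23)
if n != 21 != length:
    weight = 10 - 9 - n // delta
    n = 28 >= weight
delta = weight - 43

length = delta * 43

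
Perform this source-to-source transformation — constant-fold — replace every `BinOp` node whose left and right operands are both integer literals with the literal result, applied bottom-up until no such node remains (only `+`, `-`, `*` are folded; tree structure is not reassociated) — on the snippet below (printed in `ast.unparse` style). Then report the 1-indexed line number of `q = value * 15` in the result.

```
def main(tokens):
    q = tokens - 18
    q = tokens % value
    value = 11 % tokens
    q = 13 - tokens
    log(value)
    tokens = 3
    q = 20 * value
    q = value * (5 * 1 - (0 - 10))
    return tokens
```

9

Transformed code:
def main(tokens):
    q = tokens - 18
    q = tokens % value
    value = 11 % tokens
    q = 13 - tokens
    log(value)
    tokens = 3
    q = 20 * value
    q = value * 15
    return tokens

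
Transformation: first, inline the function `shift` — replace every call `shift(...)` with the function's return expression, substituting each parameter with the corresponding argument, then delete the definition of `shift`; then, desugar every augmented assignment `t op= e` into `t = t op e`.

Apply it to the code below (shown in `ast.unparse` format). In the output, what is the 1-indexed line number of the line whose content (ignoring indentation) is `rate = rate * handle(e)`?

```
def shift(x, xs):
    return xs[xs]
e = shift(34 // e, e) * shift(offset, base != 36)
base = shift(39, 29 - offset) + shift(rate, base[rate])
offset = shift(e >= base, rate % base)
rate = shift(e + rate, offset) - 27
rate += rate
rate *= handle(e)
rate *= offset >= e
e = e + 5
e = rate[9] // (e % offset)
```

6

Transformed code:
e = e[e] * (base != 36)[base != 36]
base = (29 - offset)[29 - offset] + base[rate][base[rate]]
offset = (rate % base)[rate % base]
rate = offset[offset] - 27
rate = rate + rate
rate = rate * handle(e)
rate = rate * (offset >= e)
e = e + 5
e = rate[9] // (e % offset)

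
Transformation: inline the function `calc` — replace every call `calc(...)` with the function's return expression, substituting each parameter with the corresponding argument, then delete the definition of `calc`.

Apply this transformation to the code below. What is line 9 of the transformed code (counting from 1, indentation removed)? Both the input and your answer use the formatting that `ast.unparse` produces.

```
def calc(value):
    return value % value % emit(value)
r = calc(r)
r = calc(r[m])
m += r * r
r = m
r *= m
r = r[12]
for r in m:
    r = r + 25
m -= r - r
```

m -= r - r

Transformed code:
r = r % r % emit(r)
r = r[m] % r[m] % emit(r[m])
m += r * r
r = m
r *= m
r = r[12]
for r in m:
    r = r + 25
m -= r - r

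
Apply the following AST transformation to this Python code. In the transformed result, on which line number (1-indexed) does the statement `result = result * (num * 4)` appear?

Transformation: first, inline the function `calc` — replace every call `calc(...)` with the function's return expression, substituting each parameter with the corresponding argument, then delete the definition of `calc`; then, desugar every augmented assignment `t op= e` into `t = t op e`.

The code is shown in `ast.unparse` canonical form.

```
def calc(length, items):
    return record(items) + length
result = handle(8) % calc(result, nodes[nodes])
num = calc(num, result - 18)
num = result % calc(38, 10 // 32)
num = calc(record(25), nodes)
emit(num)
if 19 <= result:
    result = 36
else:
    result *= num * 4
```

Transformed code:
result = handle(8) % (record(nodes[nodes]) + result)
num = record(result - 18) + num
num = result % (record(10 // 32) + 38)
num = record(nodes) + record(25)
emit(num)
if 19 <= result:
    result = 36
else:
    result = result * (num * 4)

9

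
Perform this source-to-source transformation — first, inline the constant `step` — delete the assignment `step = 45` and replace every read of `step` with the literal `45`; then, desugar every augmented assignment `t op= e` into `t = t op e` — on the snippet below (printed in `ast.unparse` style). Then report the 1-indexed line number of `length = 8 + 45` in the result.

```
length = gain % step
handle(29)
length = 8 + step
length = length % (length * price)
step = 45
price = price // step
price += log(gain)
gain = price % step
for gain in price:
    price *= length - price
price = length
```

Transformed code:
length = gain % 45
handle(29)
length = 8 + 45
length = length % (length * price)
price = price // 45
price = price + log(gain)
gain = price % 45
for gain in price:
    price = price * (length - price)
price = length

3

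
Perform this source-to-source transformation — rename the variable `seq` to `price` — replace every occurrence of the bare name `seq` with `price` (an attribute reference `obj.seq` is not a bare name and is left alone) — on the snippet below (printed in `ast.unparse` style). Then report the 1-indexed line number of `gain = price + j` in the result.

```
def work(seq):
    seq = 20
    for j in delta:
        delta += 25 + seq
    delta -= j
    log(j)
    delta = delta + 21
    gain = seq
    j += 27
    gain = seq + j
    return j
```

10

Transformed code:
def work(price):
    price = 20
    for j in delta:
        delta += 25 + price
    delta -= j
    log(j)
    delta = delta + 21
    gain = price
    j += 27
    gain = price + j
    return j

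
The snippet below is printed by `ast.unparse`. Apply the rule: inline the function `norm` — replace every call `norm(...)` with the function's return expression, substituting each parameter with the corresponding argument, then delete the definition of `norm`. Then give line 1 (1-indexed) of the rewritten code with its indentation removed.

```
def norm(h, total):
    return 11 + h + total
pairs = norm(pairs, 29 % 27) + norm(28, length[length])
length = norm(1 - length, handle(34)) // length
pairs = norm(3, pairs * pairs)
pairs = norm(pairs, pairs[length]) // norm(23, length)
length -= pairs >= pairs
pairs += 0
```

pairs = 11 + pairs + 29 % 27 + (11 + 28 + length[length])

Transformed code:
pairs = 11 + pairs + 29 % 27 + (11 + 28 + length[length])
length = (11 + (1 - length) + handle(34)) // length
pairs = 11 + 3 + pairs * pairs
pairs = (11 + pairs + pairs[length]) // (11 + 23 + length)
length -= pairs >= pairs
pairs += 0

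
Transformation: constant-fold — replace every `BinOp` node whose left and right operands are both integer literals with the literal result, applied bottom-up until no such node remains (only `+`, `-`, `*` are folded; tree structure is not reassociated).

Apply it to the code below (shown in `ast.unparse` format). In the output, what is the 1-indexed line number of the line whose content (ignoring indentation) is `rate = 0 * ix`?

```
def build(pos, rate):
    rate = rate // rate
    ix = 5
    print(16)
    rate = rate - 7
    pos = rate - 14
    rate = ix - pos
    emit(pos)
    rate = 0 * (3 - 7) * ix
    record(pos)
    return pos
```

9

Transformed code:
def build(pos, rate):
    rate = rate // rate
    ix = 5
    print(16)
    rate = rate - 7
    pos = rate - 14
    rate = ix - pos
    emit(pos)
    rate = 0 * ix
    record(pos)
    return pos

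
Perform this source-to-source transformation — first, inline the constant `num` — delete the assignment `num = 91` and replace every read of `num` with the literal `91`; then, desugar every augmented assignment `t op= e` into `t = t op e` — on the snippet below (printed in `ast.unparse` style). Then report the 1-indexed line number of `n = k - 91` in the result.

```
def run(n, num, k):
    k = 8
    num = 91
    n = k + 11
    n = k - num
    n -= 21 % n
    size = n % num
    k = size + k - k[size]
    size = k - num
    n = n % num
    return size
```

Transformed code:
def run(n, num, k):
    k = 8
    n = k + 11
    n = k - 91
    n = n - 21 % n
    size = n % 91
    k = size + k - k[size]
    size = k - 91
    n = n % 91
    return size

4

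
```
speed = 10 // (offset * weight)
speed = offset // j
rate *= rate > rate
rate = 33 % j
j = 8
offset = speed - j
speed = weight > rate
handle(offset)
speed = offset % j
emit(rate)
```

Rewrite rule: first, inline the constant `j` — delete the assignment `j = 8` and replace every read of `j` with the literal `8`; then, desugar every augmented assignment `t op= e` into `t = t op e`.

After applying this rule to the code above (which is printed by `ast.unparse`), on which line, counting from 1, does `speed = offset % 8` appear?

Transformed code:
speed = 10 // (offset * weight)
speed = offset // 8
rate = rate * (rate > rate)
rate = 33 % 8
offset = speed - 8
speed = weight > rate
handle(offset)
speed = offset % 8
emit(rate)

8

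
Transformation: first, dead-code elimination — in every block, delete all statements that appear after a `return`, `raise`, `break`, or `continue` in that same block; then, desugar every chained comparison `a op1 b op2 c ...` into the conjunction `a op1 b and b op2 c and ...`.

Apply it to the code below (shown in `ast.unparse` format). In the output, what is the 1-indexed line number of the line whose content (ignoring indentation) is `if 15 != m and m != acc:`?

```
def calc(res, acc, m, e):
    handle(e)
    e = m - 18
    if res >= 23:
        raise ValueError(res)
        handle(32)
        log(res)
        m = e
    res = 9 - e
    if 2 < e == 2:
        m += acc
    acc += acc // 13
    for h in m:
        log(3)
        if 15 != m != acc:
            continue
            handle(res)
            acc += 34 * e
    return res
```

Transformed code:
def calc(res, acc, m, e):
    handle(e)
    e = m - 18
    if res >= 23:
        raise ValueError(res)
    res = 9 - e
    if 2 < e and e == 2:
        m += acc
    acc += acc // 13
    for h in m:
        log(3)
        if 15 != m and m != acc:
            continue
    return res

12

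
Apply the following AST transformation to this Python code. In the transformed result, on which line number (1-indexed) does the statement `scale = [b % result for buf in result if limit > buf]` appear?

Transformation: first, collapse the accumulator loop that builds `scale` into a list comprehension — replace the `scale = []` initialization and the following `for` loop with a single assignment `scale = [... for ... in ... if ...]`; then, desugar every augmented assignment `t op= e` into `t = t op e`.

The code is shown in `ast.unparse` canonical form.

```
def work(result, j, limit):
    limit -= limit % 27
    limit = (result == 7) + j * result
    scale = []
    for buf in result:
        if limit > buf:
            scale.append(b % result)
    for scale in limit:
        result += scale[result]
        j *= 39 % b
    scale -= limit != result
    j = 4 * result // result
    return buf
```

Transformed code:
def work(result, j, limit):
    limit = limit - limit % 27
    limit = (result == 7) + j * result
    scale = [b % result for buf in result if limit > buf]
    for scale in limit:
        result = result + scale[result]
        j = j * (39 % b)
    scale = scale - (limit != result)
    j = 4 * result // result
    return buf

4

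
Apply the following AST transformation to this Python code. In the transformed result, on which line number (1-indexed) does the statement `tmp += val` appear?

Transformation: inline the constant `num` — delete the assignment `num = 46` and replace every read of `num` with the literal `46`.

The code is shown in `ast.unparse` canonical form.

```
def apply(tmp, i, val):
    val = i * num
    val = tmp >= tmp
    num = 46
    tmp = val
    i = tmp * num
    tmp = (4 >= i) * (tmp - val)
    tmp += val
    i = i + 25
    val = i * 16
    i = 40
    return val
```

7

Transformed code:
def apply(tmp, i, val):
    val = i * 46
    val = tmp >= tmp
    tmp = val
    i = tmp * 46
    tmp = (4 >= i) * (tmp - val)
    tmp += val
    i = i + 25
    val = i * 16
    i = 40
    return val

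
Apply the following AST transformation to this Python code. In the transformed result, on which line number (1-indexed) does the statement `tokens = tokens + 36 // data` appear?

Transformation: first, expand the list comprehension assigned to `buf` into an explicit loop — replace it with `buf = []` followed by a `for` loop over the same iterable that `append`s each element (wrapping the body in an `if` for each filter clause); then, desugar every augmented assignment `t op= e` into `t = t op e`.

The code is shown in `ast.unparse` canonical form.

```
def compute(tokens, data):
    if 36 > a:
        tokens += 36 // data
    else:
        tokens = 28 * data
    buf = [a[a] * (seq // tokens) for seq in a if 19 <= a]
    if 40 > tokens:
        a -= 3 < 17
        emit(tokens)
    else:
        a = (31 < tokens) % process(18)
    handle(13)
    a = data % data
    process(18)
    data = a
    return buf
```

Transformed code:
def compute(tokens, data):
    if 36 > a:
        tokens = tokens + 36 // data
    else:
        tokens = 28 * data
    buf = []
    for seq in a:
        if 19 <= a:
            buf.append(a[a] * (seq // tokens))
    if 40 > tokens:
        a = a - (3 < 17)
        emit(tokens)
    else:
        a = (31 < tokens) % process(18)
    handle(13)
    a = data % data
    process(18)
    data = a
    return buf

3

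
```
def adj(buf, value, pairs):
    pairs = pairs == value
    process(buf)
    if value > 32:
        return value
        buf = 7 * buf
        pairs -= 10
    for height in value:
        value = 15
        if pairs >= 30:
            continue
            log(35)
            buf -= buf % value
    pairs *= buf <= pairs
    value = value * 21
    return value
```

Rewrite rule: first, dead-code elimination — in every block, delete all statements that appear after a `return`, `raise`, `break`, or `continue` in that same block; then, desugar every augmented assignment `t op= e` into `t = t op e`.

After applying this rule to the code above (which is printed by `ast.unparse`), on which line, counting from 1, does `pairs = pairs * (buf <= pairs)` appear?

Transformed code:
def adj(buf, value, pairs):
    pairs = pairs == value
    process(buf)
    if value > 32:
        return value
    for height in value:
        value = 15
        if pairs >= 30:
            continue
    pairs = pairs * (buf <= pairs)
    value = value * 21
    return value

10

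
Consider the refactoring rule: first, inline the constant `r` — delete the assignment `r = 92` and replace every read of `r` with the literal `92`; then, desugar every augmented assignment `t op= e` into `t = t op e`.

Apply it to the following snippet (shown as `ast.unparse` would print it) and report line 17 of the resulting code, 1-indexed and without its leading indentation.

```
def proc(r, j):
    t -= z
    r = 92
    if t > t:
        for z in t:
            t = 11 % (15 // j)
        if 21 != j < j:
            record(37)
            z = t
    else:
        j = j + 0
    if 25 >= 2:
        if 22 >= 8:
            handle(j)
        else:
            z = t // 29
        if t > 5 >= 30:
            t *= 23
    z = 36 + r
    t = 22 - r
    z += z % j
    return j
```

Transformed code:
def proc(r, j):
    t = t - z
    if t > t:
        for z in t:
            t = 11 % (15 // j)
        if 21 != j < j:
            record(37)
            z = t
    else:
        j = j + 0
    if 25 >= 2:
        if 22 >= 8:
            handle(j)
        else:
            z = t // 29
        if t > 5 >= 30:
            t = t * 23
    z = 36 + 92
    t = 22 - 92
    z = z + z % j
    return j

t = t * 23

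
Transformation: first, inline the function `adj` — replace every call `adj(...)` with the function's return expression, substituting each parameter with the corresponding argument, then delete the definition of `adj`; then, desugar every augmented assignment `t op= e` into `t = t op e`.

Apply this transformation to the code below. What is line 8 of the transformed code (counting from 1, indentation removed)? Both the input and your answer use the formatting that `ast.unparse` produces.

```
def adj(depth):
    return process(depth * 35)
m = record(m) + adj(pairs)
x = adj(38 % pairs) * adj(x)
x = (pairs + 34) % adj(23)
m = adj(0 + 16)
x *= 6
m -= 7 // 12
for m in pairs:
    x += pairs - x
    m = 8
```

x = x + (pairs - x)

Transformed code:
m = record(m) + process(pairs * 35)
x = process(38 % pairs * 35) * process(x * 35)
x = (pairs + 34) % process(23 * 35)
m = process((0 + 16) * 35)
x = x * 6
m = m - 7 // 12
for m in pairs:
    x = x + (pairs - x)
    m = 8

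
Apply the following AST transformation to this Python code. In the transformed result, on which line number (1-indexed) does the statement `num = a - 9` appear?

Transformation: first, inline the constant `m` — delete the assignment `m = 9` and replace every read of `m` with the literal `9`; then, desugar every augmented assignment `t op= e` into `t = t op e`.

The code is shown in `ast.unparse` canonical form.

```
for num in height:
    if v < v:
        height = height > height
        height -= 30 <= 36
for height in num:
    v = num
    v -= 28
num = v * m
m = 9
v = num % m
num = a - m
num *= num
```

10

Transformed code:
for num in height:
    if v < v:
        height = height > height
        height = height - (30 <= 36)
for height in num:
    v = num
    v = v - 28
num = v * 9
v = num % 9
num = a - 9
num = num * num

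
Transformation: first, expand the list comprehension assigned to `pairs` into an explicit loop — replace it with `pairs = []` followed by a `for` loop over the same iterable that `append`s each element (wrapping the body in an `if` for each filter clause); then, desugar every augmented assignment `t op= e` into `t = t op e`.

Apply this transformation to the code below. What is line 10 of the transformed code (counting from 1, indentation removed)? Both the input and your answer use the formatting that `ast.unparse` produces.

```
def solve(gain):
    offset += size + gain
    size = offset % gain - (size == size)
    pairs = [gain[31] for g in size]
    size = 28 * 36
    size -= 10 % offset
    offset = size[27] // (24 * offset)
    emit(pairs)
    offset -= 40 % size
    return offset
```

Transformed code:
def solve(gain):
    offset = offset + (size + gain)
    size = offset % gain - (size == size)
    pairs = []
    for g in size:
        pairs.append(gain[31])
    size = 28 * 36
    size = size - 10 % offset
    offset = size[27] // (24 * offset)
    emit(pairs)
    offset = offset - 40 % size
    return offset

emit(pairs)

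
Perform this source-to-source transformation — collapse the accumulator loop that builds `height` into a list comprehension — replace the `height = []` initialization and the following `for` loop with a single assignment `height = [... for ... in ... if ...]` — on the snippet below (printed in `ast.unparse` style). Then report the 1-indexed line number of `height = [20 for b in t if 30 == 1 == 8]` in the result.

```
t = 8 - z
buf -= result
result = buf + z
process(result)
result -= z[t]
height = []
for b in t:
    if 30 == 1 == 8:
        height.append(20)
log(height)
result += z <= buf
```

Transformed code:
t = 8 - z
buf -= result
result = buf + z
process(result)
result -= z[t]
height = [20 for b in t if 30 == 1 == 8]
log(height)
result += z <= buf

6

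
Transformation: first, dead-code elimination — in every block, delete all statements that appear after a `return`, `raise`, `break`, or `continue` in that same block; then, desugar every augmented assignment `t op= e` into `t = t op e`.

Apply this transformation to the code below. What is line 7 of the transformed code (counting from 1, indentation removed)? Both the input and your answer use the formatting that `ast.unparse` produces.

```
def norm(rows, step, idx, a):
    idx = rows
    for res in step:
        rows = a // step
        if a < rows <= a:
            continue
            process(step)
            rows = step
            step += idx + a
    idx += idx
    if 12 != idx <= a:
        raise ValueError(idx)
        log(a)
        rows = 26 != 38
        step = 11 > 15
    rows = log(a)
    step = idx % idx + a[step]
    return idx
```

idx = idx + idx

Transformed code:
def norm(rows, step, idx, a):
    idx = rows
    for res in step:
        rows = a // step
        if a < rows <= a:
            continue
    idx = idx + idx
    if 12 != idx <= a:
        raise ValueError(idx)
    rows = log(a)
    step = idx % idx + a[step]
    return idx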